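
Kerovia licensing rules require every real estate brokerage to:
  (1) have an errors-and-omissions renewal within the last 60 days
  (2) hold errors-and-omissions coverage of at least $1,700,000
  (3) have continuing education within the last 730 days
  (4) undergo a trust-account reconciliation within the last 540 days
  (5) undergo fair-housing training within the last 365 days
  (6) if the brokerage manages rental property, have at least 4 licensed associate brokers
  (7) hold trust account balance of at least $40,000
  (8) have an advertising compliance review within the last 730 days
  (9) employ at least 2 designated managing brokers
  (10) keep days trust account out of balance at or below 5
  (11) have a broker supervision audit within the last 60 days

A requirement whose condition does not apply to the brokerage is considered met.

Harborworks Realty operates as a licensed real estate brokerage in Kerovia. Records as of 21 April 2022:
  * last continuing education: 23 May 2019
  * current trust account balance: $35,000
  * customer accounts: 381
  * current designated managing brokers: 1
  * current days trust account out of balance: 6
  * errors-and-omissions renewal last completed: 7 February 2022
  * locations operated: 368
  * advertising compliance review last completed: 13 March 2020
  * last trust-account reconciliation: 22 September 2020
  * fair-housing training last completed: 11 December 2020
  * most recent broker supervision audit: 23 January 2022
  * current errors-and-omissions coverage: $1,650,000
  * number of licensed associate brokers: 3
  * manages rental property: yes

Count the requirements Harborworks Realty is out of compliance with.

1. errors-and-omissions renewal 73 days ago vs limit 60 → not met
2. errors-and-omissions coverage $1,650,000 < $1,700,000 → not met
3. continuing education 1064 days ago vs limit 730 → not met
4. trust-account reconciliation 576 days ago vs limit 540 → not met
5. fair-housing training 496 days ago vs limit 365 → not met
6. condition 'manages rental property' holds; licensed associate brokers 3 < 4 → not met
7. trust account balance $35,000 < $40,000 → not met
8. advertising compliance review 769 days ago vs limit 730 → not met
9. designated managing brokers 1 < 2 → not met
10. days trust account out of balance 6 > 5 → not met
11. broker supervision audit 88 days ago vs limit 60 → not met
Not met: 11 of 11

11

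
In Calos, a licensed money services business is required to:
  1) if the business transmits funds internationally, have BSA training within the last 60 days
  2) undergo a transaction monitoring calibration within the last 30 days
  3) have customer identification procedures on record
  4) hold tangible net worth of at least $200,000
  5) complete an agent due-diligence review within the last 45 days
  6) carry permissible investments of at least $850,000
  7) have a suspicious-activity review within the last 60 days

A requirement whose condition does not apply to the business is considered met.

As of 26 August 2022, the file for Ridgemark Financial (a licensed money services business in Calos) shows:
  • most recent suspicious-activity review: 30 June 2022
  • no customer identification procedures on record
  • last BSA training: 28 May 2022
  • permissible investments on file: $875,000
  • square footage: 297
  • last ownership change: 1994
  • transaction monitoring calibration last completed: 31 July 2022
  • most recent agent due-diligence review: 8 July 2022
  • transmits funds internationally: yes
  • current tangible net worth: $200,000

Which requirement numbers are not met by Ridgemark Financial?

1, 3, 5

1. condition 'transmits funds internationally' holds; BSA training 90 days ago vs limit 60 → not met
2. transaction monitoring calibration 26 days ago vs limit 30 → met
3. customer identification procedures absent → not met
4. tangible net worth $200,000 ≥ $200,000 → met
5. agent due-diligence review 49 days ago vs limit 45 → not met
6. permissible investments $875,000 ≥ $850,000 → met
7. suspicious-activity review 57 days ago vs limit 60 → met
Not met: 1, 3, 5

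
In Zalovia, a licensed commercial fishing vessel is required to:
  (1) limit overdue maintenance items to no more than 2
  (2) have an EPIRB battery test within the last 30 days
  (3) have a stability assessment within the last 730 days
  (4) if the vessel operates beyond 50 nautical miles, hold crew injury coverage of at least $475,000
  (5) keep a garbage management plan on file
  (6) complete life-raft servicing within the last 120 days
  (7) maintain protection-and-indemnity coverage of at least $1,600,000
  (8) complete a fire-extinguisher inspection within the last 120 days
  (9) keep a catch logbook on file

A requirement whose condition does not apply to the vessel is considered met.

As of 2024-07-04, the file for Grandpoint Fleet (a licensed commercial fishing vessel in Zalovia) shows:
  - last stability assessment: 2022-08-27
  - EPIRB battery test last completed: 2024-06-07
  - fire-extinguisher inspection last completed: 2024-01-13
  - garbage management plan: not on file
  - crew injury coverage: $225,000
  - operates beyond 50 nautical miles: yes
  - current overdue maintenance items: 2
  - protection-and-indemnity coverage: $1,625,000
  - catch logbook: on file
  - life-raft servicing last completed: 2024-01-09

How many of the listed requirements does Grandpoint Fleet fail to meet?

4

1. overdue maintenance items 2 ≤ 2 → met
2. EPIRB battery test 27 days ago vs limit 30 → met
3. stability assessment 677 days ago vs limit 730 → met
4. condition 'operates beyond 50 nautical miles' holds; crew injury coverage $225,000 < $475,000 → not met
5. garbage management plan absent → not met
6. life-raft servicing 177 days ago vs limit 120 → not met
7. protection-and-indemnity coverage $1,625,000 ≥ $1,600,000 → met
8. fire-extinguisher inspection 173 days ago vs limit 120 → not met
9. catch logbook present → met
Not met: 4 of 9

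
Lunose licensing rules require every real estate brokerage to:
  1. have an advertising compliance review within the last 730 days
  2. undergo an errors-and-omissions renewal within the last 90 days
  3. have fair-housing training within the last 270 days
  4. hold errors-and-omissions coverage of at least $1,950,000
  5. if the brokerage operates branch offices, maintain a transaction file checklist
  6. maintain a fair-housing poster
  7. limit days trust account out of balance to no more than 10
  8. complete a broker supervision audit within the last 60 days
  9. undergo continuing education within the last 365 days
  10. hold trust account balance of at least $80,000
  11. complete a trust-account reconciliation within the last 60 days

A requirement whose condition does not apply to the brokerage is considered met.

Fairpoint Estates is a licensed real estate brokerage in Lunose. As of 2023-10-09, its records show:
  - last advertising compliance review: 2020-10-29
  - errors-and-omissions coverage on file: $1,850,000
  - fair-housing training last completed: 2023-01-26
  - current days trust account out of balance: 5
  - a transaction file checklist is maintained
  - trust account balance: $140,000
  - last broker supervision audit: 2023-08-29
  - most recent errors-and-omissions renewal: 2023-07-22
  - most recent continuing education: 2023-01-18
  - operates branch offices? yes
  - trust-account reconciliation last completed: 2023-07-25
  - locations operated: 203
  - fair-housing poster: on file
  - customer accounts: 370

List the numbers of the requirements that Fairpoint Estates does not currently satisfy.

1. advertising compliance review 1075 days ago vs limit 730 → not met
2. errors-and-omissions renewal 79 days ago vs limit 90 → met
3. fair-housing training 256 days ago vs limit 270 → met
4. errors-and-omissions coverage $1,850,000 < $1,950,000 → not met
5. condition 'operates branch offices' holds; transaction file checklist present → met
6. fair-housing poster present → met
7. days trust account out of balance 5 ≤ 10 → met
8. broker supervision audit 41 days ago vs limit 60 → met
9. continuing education 264 days ago vs limit 365 → met
10. trust account balance $140,000 ≥ $80,000 → met
11. trust-account reconciliation 76 days ago vs limit 60 → not met
Not met: 1, 4, 11

1, 4, 11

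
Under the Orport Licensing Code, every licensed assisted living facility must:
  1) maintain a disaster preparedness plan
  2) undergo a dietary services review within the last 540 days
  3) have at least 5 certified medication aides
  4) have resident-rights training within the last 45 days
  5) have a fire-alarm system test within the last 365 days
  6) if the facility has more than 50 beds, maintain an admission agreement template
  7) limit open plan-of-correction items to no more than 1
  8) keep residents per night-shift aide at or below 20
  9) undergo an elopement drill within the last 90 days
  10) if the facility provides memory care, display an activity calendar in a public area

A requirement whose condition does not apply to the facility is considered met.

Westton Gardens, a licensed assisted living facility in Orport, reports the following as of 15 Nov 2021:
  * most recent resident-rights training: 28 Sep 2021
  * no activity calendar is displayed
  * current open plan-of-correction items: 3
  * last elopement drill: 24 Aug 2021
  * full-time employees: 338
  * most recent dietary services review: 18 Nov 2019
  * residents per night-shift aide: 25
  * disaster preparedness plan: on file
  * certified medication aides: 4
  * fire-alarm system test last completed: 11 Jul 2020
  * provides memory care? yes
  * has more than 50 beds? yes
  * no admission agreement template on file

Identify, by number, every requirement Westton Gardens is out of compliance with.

2, 3, 4, 5, 6, 7, 8, 10

1. disaster preparedness plan present → met
2. dietary services review 728 days ago vs limit 540 → not met
3. certified medication aides 4 < 5 → not met
4. resident-rights training 48 days ago vs limit 45 → not met
5. fire-alarm system test 492 days ago vs limit 365 → not met
6. condition 'has more than 50 beds' holds; admission agreement template absent → not met
7. open plan-of-correction items 3 > 1 → not met
8. residents per night-shift aide 25 > 20 → not met
9. elopement drill 83 days ago vs limit 90 → met
10. condition 'provides memory care' holds; activity calendar absent → not met
Not met: 2, 3, 4, 5, 6, 7, 8, 10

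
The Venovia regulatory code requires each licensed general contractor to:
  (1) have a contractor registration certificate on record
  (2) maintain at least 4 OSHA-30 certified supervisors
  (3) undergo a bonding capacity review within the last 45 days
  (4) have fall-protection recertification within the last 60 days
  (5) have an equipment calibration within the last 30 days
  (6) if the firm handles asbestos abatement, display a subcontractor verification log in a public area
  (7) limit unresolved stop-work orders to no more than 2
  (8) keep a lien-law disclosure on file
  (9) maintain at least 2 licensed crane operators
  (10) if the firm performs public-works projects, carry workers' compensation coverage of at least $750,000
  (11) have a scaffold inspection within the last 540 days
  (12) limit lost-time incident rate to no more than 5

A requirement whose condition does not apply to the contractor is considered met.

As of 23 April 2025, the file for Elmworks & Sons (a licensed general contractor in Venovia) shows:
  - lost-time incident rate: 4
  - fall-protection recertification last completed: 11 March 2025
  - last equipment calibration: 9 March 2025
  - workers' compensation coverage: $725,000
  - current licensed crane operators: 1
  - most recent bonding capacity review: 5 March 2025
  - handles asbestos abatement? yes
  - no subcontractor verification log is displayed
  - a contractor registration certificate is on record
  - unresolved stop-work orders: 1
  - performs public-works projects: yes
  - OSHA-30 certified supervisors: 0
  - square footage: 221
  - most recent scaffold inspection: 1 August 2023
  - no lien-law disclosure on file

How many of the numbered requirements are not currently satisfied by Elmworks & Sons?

1. contractor registration certificate present → met
2. OSHA-30 certified supervisors 0 < 4 → not met
3. bonding capacity review 49 days ago vs limit 45 → not met
4. fall-protection recertification 43 days ago vs limit 60 → met
5. equipment calibration 45 days ago vs limit 30 → not met
6. condition 'handles asbestos abatement' holds; subcontractor verification log absent → not met
7. unresolved stop-work orders 1 ≤ 2 → met
8. lien-law disclosure absent → not met
9. licensed crane operators 1 < 2 → not met
10. condition 'performs public-works projects' holds; workers' compensation coverage $725,000 < $750,000 → not met
11. scaffold inspection 631 days ago vs limit 540 → not met
12. lost-time incident rate 4 ≤ 5 → met
Not met: 8 of 12

8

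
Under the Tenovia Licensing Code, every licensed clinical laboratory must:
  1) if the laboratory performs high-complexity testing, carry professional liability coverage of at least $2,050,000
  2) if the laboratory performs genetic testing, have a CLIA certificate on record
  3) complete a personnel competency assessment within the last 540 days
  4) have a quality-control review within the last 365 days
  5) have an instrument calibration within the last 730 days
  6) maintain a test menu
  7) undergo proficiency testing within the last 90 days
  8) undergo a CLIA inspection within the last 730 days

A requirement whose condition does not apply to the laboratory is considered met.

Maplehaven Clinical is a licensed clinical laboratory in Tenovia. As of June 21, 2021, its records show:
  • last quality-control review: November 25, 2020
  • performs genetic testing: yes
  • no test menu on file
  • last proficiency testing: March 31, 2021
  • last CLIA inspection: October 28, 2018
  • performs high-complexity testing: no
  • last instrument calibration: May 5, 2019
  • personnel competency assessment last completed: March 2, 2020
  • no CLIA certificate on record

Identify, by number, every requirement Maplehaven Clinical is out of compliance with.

1. condition 'performs high-complexity testing' does not hold → requirement n/a → met
2. condition 'performs genetic testing' holds; CLIA certificate absent → not met
3. personnel competency assessment 476 days ago vs limit 540 → met
4. quality-control review 208 days ago vs limit 365 → met
5. instrument calibration 778 days ago vs limit 730 → not met
6. test menu absent → not met
7. proficiency testing 82 days ago vs limit 90 → met
8. CLIA inspection 967 days ago vs limit 730 → not met
Not met: 2, 5, 6, 8

2, 5, 6, 8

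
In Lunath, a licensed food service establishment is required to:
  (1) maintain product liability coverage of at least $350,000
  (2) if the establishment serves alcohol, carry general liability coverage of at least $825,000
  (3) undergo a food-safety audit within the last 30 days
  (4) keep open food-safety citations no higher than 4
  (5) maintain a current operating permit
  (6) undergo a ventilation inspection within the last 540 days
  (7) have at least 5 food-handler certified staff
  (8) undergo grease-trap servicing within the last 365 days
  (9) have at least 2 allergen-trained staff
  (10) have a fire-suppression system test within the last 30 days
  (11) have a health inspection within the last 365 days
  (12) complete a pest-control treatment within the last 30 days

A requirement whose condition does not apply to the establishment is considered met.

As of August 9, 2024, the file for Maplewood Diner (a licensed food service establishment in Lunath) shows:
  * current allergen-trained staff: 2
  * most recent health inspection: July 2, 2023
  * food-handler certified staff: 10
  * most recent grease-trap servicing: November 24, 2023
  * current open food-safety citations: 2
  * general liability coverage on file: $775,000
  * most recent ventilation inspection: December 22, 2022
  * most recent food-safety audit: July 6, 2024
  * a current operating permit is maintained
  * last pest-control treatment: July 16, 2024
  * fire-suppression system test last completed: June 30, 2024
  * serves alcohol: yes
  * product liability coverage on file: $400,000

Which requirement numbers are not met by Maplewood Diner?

1. product liability coverage $400,000 ≥ $350,000 → met
2. condition 'serves alcohol' holds; general liability coverage $775,000 < $825,000 → not met
3. food-safety audit 34 days ago vs limit 30 → not met
4. open food-safety citations 2 ≤ 4 → met
5. current operating permit present → met
6. ventilation inspection 596 days ago vs limit 540 → not met
7. food-handler certified staff 10 ≥ 5 → met
8. grease-trap servicing 259 days ago vs limit 365 → met
9. allergen-trained staff 2 ≥ 2 → met
10. fire-suppression system test 40 days ago vs limit 30 → not met
11. health inspection 404 days ago vs limit 365 → not met
12. pest-control treatment 24 days ago vs limit 30 → met
Not met: 2, 3, 6, 10, 11

2, 3, 6, 10, 11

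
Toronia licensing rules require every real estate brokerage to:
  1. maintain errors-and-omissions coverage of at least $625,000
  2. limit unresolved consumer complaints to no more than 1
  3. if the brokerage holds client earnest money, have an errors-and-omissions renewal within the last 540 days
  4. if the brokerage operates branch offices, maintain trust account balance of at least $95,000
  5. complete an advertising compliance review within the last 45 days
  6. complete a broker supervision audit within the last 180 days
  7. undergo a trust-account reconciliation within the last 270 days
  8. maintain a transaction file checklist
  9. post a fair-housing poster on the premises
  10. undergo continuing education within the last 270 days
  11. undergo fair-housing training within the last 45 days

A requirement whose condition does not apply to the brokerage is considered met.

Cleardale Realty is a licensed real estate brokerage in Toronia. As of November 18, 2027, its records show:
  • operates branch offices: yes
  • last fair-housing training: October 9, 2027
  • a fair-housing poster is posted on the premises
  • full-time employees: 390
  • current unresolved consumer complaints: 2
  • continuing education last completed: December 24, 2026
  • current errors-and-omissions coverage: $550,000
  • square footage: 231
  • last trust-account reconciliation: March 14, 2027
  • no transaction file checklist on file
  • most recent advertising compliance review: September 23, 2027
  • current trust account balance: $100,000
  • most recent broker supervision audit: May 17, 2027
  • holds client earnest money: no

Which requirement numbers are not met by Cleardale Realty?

1, 2, 5, 6, 8, 10

1. errors-and-omissions coverage $550,000 < $625,000 → not met
2. unresolved consumer complaints 2 > 1 → not met
3. condition 'holds client earnest money' does not hold → requirement n/a → met
4. condition 'operates branch offices' holds; trust account balance $100,000 ≥ $95,000 → met
5. advertising compliance review 56 days ago vs limit 45 → not met
6. broker supervision audit 185 days ago vs limit 180 → not met
7. trust-account reconciliation 249 days ago vs limit 270 → met
8. transaction file checklist absent → not met
9. fair-housing poster present → met
10. continuing education 329 days ago vs limit 270 → not met
11. fair-housing training 40 days ago vs limit 45 → met
Not met: 1, 2, 5, 6, 8, 10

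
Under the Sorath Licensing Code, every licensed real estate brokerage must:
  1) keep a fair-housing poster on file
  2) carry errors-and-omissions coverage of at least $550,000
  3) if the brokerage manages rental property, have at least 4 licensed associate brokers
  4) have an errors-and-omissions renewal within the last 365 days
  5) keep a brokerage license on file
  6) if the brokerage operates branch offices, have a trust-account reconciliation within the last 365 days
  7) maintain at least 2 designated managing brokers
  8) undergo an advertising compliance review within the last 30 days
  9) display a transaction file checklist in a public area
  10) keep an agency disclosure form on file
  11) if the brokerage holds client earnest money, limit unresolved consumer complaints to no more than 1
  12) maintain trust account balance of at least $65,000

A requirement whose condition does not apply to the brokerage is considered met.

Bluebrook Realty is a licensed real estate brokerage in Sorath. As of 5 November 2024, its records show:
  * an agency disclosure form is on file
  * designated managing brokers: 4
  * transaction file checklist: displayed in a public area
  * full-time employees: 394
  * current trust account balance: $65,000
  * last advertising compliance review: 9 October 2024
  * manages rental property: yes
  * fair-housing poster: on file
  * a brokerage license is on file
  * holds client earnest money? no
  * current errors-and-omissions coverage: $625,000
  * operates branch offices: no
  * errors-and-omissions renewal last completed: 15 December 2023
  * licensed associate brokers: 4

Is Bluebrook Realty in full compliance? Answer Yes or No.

1. fair-housing poster present → met
2. errors-and-omissions coverage $625,000 ≥ $550,000 → met
3. condition 'manages rental property' holds; licensed associate brokers 4 ≥ 4 → met
4. errors-and-omissions renewal 326 days ago vs limit 365 → met
5. brokerage license present → met
6. condition 'operates branch offices' does not hold → requirement n/a → met
7. designated managing brokers 4 ≥ 2 → met
8. advertising compliance review 27 days ago vs limit 30 → met
9. transaction file checklist present → met
10. agency disclosure form present → met
11. condition 'holds client earnest money' does not hold → requirement n/a → met
12. trust account balance $65,000 ≥ $65,000 → met
All met.

Yes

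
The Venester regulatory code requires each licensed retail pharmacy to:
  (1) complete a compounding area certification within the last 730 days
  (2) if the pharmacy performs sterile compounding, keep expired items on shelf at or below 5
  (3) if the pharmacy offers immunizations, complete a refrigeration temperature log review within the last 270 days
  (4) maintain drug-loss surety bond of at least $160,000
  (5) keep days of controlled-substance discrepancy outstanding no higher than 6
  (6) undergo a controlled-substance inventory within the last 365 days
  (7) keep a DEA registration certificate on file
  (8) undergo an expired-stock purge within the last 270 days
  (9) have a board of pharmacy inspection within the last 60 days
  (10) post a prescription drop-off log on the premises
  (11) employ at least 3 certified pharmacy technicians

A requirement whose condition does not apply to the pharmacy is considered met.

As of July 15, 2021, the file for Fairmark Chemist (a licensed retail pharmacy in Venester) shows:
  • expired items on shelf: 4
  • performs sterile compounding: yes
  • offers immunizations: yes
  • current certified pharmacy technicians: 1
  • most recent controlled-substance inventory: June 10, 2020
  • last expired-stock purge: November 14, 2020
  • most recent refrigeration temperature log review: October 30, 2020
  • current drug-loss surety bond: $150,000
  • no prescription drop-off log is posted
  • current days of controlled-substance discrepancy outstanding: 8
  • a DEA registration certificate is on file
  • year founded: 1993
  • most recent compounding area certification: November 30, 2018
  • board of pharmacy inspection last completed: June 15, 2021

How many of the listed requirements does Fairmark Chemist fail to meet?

1. compounding area certification 958 days ago vs limit 730 → not met
2. condition 'performs sterile compounding' holds; expired items on shelf 4 ≤ 5 → met
3. condition 'offers immunizations' holds; refrigeration temperature log review 258 days ago vs limit 270 → met
4. drug-loss surety bond $150,000 < $160,000 → not met
5. days of controlled-substance discrepancy outstanding 8 > 6 → not met
6. controlled-substance inventory 400 days ago vs limit 365 → not met
7. DEA registration certificate present → met
8. expired-stock purge 243 days ago vs limit 270 → met
9. board of pharmacy inspection 30 days ago vs limit 60 → met
10. prescription drop-off log absent → not met
11. certified pharmacy technicians 1 < 3 → not met
Not met: 6 of 11

6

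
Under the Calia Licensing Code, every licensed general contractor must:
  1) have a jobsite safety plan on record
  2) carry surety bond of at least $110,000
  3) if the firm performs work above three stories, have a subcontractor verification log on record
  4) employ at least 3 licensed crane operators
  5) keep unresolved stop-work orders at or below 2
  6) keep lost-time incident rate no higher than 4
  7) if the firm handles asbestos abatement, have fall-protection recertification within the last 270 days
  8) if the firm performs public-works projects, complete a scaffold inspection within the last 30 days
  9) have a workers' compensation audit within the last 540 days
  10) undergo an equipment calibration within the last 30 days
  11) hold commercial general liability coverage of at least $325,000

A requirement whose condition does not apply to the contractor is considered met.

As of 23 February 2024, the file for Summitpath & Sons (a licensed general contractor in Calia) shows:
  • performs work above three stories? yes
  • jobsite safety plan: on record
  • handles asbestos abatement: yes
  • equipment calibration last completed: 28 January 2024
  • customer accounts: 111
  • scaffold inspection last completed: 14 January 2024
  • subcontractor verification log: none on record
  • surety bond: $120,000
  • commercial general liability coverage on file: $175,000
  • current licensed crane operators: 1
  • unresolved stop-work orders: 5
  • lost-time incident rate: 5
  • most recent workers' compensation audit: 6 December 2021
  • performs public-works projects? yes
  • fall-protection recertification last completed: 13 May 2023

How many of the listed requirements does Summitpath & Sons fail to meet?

8

1. jobsite safety plan present → met
2. surety bond $120,000 ≥ $110,000 → met
3. condition 'performs work above three stories' holds; subcontractor verification log absent → not met
4. licensed crane operators 1 < 3 → not met
5. unresolved stop-work orders 5 > 2 → not met
6. lost-time incident rate 5 > 4 → not met
7. condition 'handles asbestos abatement' holds; fall-protection recertification 286 days ago vs limit 270 → not met
8. condition 'performs public-works projects' holds; scaffold inspection 40 days ago vs limit 30 → not met
9. workers' compensation audit 809 days ago vs limit 540 → not met
10. equipment calibration 26 days ago vs limit 30 → met
11. commercial general liability coverage $175,000 < $325,000 → not met
Not met: 8 of 11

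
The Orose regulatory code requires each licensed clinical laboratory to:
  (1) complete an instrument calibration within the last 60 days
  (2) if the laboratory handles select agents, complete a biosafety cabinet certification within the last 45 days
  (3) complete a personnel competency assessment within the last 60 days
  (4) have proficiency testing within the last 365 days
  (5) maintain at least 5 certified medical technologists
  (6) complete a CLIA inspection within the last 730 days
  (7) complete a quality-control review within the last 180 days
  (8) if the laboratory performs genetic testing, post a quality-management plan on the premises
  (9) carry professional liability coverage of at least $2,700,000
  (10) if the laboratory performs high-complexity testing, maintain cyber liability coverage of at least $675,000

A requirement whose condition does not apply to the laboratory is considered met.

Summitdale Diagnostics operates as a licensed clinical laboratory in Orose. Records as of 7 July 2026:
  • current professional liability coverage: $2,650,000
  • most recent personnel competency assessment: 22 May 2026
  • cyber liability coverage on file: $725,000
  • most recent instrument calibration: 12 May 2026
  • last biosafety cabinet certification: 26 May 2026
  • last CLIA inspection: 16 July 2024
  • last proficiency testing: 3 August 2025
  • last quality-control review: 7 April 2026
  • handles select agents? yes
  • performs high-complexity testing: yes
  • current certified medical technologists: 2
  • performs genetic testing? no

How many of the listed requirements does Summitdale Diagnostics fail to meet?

2

1. instrument calibration 56 days ago vs limit 60 → met
2. condition 'handles select agents' holds; biosafety cabinet certification 42 days ago vs limit 45 → met
3. personnel competency assessment 46 days ago vs limit 60 → met
4. proficiency testing 338 days ago vs limit 365 → met
5. certified medical technologists 2 < 5 → not met
6. CLIA inspection 721 days ago vs limit 730 → met
7. quality-control review 91 days ago vs limit 180 → met
8. condition 'performs genetic testing' does not hold → requirement n/a → met
9. professional liability coverage $2,650,000 < $2,700,000 → not met
10. condition 'performs high-complexity testing' holds; cyber liability coverage $725,000 ≥ $675,000 → met
Not met: 2 of 10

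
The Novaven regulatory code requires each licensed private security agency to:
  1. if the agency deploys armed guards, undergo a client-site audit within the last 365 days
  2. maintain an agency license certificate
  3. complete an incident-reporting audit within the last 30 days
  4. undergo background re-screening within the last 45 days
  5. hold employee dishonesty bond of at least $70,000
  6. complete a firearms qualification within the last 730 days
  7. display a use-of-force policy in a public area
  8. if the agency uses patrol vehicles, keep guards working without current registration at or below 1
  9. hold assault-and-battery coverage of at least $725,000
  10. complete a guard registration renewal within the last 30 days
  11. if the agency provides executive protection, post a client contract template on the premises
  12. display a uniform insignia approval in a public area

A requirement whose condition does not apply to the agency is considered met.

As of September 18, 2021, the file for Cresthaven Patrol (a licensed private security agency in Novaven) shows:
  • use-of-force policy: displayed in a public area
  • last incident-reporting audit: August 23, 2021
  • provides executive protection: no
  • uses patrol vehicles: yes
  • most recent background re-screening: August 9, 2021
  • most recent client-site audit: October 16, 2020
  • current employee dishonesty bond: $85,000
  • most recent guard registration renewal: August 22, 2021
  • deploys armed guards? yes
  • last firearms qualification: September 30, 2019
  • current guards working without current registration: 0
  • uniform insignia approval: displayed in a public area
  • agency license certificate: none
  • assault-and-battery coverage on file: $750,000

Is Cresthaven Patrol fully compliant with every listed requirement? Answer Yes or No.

No

1. condition 'deploys armed guards' holds; client-site audit 337 days ago vs limit 365 → met
2. agency license certificate absent → not met
3. incident-reporting audit 26 days ago vs limit 30 → met
4. background re-screening 40 days ago vs limit 45 → met
5. employee dishonesty bond $85,000 ≥ $70,000 → met
6. firearms qualification 719 days ago vs limit 730 → met
7. use-of-force policy present → met
8. condition 'uses patrol vehicles' holds; guards working without current registration 0 ≤ 1 → met
9. assault-and-battery coverage $750,000 ≥ $725,000 → met
10. guard registration renewal 27 days ago vs limit 30 → met
11. condition 'provides executive protection' does not hold → requirement n/a → met
12. uniform insignia approval present → met
Not met: 2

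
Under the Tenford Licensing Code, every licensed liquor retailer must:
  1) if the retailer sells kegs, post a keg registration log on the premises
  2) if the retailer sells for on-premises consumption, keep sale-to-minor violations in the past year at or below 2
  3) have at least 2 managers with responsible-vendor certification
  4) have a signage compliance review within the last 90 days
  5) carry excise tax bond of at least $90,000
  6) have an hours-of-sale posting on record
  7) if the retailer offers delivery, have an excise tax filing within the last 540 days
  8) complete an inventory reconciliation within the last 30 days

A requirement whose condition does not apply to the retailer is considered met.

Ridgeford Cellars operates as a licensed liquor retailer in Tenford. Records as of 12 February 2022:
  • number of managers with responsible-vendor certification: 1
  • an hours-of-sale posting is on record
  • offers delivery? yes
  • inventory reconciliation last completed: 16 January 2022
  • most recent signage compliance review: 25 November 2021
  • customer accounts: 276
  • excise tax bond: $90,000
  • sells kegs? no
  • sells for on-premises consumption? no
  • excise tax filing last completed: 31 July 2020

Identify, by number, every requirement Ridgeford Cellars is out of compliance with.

1. condition 'sells kegs' does not hold → requirement n/a → met
2. condition 'sells for on-premises consumption' does not hold → requirement n/a → met
3. managers with responsible-vendor certification 1 < 2 → not met
4. signage compliance review 79 days ago vs limit 90 → met
5. excise tax bond $90,000 ≥ $90,000 → met
6. hours-of-sale posting present → met
7. condition 'offers delivery' holds; excise tax filing 561 days ago vs limit 540 → not met
8. inventory reconciliation 27 days ago vs limit 30 → met
Not met: 3, 7

3, 7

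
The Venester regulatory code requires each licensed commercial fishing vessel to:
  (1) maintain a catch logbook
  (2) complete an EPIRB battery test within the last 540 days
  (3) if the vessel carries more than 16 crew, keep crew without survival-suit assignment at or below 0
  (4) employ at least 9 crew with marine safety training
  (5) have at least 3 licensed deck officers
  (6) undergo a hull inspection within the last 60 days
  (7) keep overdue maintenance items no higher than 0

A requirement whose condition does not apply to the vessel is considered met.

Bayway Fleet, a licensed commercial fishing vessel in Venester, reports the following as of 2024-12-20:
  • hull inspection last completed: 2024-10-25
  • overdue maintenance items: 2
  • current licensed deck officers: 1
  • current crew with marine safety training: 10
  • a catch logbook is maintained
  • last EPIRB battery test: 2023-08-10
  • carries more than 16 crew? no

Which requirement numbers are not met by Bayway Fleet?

5, 7

1. catch logbook present → met
2. EPIRB battery test 498 days ago vs limit 540 → met
3. condition 'carries more than 16 crew' does not hold → requirement n/a → met
4. crew with marine safety training 10 ≥ 9 → met
5. licensed deck officers 1 < 3 → not met
6. hull inspection 56 days ago vs limit 60 → met
7. overdue maintenance items 2 > 0 → not met
Not met: 5, 7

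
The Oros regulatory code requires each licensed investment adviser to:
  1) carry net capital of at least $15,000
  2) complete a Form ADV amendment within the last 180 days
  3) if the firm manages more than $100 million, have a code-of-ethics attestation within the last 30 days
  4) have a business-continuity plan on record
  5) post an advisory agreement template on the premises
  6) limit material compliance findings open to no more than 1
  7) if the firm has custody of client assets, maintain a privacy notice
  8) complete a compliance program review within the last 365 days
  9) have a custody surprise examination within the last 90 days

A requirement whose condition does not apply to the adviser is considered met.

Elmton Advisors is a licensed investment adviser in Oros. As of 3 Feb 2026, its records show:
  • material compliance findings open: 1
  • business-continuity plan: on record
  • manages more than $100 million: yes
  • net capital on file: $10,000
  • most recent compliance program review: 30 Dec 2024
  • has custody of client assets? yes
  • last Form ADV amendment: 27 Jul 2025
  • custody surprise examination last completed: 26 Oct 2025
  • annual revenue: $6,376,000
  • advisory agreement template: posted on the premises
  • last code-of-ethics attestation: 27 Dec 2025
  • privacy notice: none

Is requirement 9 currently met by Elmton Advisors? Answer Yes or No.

No

9. custody surprise examination 100 days ago vs limit 90 → not met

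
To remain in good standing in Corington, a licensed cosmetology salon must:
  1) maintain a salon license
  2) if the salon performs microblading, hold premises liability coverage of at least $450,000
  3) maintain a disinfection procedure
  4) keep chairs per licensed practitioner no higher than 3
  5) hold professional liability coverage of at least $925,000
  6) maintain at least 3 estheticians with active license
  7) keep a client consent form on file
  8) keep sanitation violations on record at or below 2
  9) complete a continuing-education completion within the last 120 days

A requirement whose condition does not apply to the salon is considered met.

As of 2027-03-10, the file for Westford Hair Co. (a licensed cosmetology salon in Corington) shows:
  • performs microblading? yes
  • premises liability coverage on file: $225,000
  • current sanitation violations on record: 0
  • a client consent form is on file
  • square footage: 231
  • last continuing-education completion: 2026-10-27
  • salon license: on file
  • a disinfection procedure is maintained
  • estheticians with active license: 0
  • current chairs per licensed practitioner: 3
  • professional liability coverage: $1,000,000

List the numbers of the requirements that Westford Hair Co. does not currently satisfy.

1. salon license present → met
2. condition 'performs microblading' holds; premises liability coverage $225,000 < $450,000 → not met
3. disinfection procedure present → met
4. chairs per licensed practitioner 3 ≤ 3 → met
5. professional liability coverage $1,000,000 ≥ $925,000 → met
6. estheticians with active license 0 < 3 → not met
7. client consent form present → met
8. sanitation violations on record 0 ≤ 2 → met
9. continuing-education completion 134 days ago vs limit 120 → not met
Not met: 2, 6, 9

2, 6, 9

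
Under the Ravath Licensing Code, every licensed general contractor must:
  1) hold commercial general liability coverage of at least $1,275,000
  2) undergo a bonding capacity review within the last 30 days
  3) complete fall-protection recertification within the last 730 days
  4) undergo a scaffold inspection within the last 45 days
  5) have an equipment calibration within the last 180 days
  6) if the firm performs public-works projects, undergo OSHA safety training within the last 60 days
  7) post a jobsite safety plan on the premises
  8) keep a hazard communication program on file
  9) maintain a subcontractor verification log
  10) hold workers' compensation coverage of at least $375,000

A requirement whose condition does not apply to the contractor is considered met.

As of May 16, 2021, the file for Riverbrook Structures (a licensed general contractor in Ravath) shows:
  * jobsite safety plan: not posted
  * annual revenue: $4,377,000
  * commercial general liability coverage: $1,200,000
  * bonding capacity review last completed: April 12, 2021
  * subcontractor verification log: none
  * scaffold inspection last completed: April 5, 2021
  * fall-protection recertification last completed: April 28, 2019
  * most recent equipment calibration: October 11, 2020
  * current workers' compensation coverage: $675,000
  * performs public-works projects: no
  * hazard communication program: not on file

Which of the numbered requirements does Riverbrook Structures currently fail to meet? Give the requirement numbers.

1. commercial general liability coverage $1,200,000 < $1,275,000 → not met
2. bonding capacity review 34 days ago vs limit 30 → not met
3. fall-protection recertification 749 days ago vs limit 730 → not met
4. scaffold inspection 41 days ago vs limit 45 → met
5. equipment calibration 217 days ago vs limit 180 → not met
6. condition 'performs public-works projects' does not hold → requirement n/a → met
7. jobsite safety plan absent → not met
8. hazard communication program absent → not met
9. subcontractor verification log absent → not met
10. workers' compensation coverage $675,000 ≥ $375,000 → met
Not met: 1, 2, 3, 5, 7, 8, 9

1, 2, 3, 5, 7, 8, 9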